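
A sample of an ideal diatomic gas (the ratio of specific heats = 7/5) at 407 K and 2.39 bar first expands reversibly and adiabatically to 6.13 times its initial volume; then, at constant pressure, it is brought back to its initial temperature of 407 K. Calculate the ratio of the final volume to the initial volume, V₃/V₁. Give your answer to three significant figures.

V₃/V₁ ≈ 12.7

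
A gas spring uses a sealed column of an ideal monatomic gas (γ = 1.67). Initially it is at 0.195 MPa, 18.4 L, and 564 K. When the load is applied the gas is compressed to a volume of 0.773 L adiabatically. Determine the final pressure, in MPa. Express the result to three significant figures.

P₂ ≈ 38.8 MPa

Since PV^γ is constant along a reversible adiabat, P₂ = P₁ (V₁/V₂)^γ.
P₂ = 0.195 × (18.4/0.773)^(1.67) = 38.82 MPa.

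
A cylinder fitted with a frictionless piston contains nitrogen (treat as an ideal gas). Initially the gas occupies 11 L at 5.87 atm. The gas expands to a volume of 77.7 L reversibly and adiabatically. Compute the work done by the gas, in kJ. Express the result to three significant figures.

γ = 7/5 for a diatomic ideal gas.
P₂ = P₁(V₁/V₂)^γ = 5.87×(11/77.7)^(7/5) = 0.3802 atm.
For a reversible adiabat, W_by_gas = (P₁V₁ − P₂V₂)/(γ−1).
W_by = (594800×0.011 − 38520×0.0777) / (2/5) = 8873 J.

W ≈ 8.87 kJ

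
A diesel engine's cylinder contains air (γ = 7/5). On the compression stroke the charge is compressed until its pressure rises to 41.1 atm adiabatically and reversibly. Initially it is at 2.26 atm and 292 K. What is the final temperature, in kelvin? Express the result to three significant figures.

Adiabatic: T₂/T₁ = (P₂/P₁)^((γ−1)/γ).
T₂ = 292 × (41.1/2.26)^(2/7) = 668.8 K.

T₂ ≈ 669 K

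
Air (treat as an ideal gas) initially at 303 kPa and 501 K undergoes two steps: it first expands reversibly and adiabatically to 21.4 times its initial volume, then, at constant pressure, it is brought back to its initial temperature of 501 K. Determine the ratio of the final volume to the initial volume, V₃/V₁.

For a diatomic ideal gas γ = 7/5.
Adiabatic step: V₂/V₁ = 21.4; T₂ = T₁·(1/21.4)^(2/5) = 147.1 K.
Isobaric step: V₃/V₂ = T₃/T₂ = 501/147.1.
V₃/V₁ = (V₂/V₁)(V₃/V₂) = 21.4 × (501/147.1) = 72.88.

V₃/V₁ ≈ 72.9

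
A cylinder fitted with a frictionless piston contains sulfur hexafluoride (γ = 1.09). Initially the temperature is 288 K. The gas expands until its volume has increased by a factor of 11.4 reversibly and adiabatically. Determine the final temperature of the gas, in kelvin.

T₂ ≈ 231 K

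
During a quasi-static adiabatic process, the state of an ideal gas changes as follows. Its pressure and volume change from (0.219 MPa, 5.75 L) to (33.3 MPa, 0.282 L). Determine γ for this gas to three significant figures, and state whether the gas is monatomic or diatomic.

PV^γ = const ⇒ γ = ln(P₂/P₁) / ln(V₁/V₂).
γ = ln(33.3/0.219) / ln(5.75/0.282) = 1.666.
γ ≈ 1.67 is close to 5/3, so the gas is monatomic.

γ ≈ 1.67; monatomic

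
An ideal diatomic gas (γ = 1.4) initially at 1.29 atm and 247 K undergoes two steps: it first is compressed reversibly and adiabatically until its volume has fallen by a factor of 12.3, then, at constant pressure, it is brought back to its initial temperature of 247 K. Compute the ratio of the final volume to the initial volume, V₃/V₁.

Adiabatic step: V₂/V₁ = 0.0813; T₂ = T₁·12.3^(0.4) = 674 K.
Isobaric step: V₃/V₂ = T₃/T₂ = 247/674.
V₃/V₁ = (V₂/V₁)(V₃/V₂) = 0.0813 × (247/674) = 0.02979.

V₃/V₁ ≈ 0.0298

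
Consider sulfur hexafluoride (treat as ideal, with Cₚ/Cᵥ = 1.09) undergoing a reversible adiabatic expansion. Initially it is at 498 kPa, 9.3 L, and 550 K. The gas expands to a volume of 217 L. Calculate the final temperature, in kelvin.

T₂ ≈ 414 K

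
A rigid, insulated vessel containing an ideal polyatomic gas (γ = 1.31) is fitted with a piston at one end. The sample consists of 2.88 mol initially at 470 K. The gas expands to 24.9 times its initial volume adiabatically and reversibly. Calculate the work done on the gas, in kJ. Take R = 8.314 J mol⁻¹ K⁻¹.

W ≈ -22.9 kJ

For a reversible adiabat TV^(γ−1) is constant, so T₂ = T₁ (V₁/V₂)^(γ−1).
T₂ = 470 × (1/24.9)^(0.31) = 173.5 K.
Q = 0, so ΔU = W_on_gas = nCᵥΔT with Cᵥ = R/(γ−1) = 26.82 J/(mol·K).
ΔU = 2.88 × 26.82 × (173.5 − 470) = -22900 J.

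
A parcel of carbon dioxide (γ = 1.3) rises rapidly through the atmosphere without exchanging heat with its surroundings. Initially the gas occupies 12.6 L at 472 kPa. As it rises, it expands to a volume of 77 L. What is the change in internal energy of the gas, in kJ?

ΔU ≈ -8.31 kJ

P₂ = P₁(V₁/V₂)^γ = 472×(12.6/77)^(1.3) = 44.87 kPa.
For a reversible adiabat, W_by_gas = (P₁V₁ − P₂V₂)/(γ−1).
W_by = (472000×0.0126 − 44870×0.077) / (0.3) = 8307 J.
Q = 0 ⇒ ΔU = −W_by = -8307 J.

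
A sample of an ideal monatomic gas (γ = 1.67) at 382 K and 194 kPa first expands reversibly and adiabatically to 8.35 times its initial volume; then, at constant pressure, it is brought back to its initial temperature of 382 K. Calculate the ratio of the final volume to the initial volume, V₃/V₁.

Adiabatic step: V₂/V₁ = 8.35; T₂ = T₁·(1/8.35)^(0.67) = 92.16 K.
Isobaric step: V₃/V₂ = T₃/T₂ = 382/92.16.
V₃/V₁ = (V₂/V₁)(V₃/V₂) = 8.35 × (382/92.16) = 34.61.

V₃/V₁ ≈ 34.6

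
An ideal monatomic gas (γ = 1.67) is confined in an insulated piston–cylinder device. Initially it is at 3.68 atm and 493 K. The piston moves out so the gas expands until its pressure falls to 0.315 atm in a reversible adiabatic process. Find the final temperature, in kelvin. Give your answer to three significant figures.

Adiabatic: T₂/T₁ = (P₂/P₁)^((γ−1)/γ).
T₂ = 493 × (0.315/3.68)^(0.401) = 183.9 K.

T₂ ≈ 184 K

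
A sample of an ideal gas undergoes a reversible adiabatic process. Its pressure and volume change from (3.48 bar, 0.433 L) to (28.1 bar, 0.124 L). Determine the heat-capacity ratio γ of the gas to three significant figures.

γ ≈ 1.67

PV^γ = const ⇒ γ = ln(P₂/P₁) / ln(V₁/V₂).
γ = ln(28.1/3.48) / ln(0.433/0.124) = 1.67.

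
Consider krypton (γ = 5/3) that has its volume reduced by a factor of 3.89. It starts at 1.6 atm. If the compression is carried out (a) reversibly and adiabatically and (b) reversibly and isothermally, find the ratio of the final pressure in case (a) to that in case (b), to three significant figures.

Isothermal: P_b = P₁(V₁/V₂) = 1.6×3.89.
Adiabatic: P_a = P₁(V₁/V₂)^γ = 1.6×3.89^(5/3).
P_a/P_b = (V₁/V₂)^(γ−1) = 3.89^(2/3) = 2.473.

P_adiabatic / P_isothermal ≈ 2.47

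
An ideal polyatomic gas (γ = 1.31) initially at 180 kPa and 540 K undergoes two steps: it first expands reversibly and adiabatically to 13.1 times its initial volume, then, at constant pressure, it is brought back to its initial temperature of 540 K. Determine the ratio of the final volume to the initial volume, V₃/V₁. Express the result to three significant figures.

Adiabatic step: V₂/V₁ = 13.1; T₂ = T₁·(1/13.1)^(0.31) = 243.2 K.
Isobaric step: V₃/V₂ = T₃/T₂ = 540/243.2.
V₃/V₁ = (V₂/V₁)(V₃/V₂) = 13.1 × (540/243.2) = 29.08.

V₃/V₁ ≈ 29.1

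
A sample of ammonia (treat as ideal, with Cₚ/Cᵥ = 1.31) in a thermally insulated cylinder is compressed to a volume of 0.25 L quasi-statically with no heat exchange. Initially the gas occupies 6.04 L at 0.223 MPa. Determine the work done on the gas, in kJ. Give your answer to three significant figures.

P₂ = P₁(V₁/V₂)^γ = 0.223×(6.04/0.25)^(1.31) = 14.46 MPa.
For a reversible adiabat, W_by_gas = (P₁V₁ − P₂V₂)/(γ−1).
W_by = (223000×0.00604 − 1.446×10^7×0.00025) / (0.31) = -7316 J.
W_on_gas = −W_by = 7316 J.

W ≈ 7.32 kJ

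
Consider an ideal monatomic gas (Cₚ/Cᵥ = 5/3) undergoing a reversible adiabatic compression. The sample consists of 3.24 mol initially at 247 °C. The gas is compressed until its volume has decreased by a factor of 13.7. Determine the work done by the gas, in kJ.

For a reversible adiabat TV^(γ−1) is constant, so T₂ = T₁ (V₁/V₂)^(γ−1).
T₁ = 247 °C = 520.1 K.
T₂ = 520.1 × 13.7^(2/3) = 2978 K.
Q = 0, so ΔU = W_on_gas = nCᵥΔT with Cᵥ = R/(γ−1) = 12.47 J/(mol·K).
ΔU = 3.24 × 12.47 × (2978 − 520.1) = 99320 J.
Work done by the gas = −ΔU = -99320 J.

W ≈ -99.3 kJ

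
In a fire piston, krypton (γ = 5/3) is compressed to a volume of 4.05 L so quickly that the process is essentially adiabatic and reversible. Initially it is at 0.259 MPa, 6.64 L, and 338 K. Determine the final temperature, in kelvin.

T₂ ≈ 470 K

For a reversible adiabat TV^(γ−1) is constant, so T₂ = T₁ (V₁/V₂)^(γ−1).
T₂ = 338 × (6.64/4.05)^(2/3) = 470 K.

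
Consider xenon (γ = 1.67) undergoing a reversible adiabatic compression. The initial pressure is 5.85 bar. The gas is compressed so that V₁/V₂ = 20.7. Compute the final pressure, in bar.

P₂ ≈ 922 bar

Adiabatic: P₁V₁^γ = P₂V₂^γ ⇒ P₂ = P₁ (V₁/V₂)^γ.
P₂ = 5.85 × 20.7^(1.67) = 922.2 bar.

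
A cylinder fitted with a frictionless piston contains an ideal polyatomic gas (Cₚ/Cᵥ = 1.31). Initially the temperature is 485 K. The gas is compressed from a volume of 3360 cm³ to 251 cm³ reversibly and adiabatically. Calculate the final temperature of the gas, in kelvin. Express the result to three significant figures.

Adiabatic: T₁V₁^(γ−1) = T₂V₂^(γ−1) ⇒ T₂ = T₁ (V₁/V₂)^(γ−1).
T₂ = 485 × (3360/251)^(0.31) = 1084 K.

T₂ ≈ 1080 K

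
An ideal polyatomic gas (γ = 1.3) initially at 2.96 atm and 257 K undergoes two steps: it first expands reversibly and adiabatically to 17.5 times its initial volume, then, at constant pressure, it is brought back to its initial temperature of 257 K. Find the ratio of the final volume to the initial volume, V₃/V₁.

Adiabatic step: V₂/V₁ = 17.5; T₂ = T₁·(1/17.5)^(0.3) = 108.9 K.
Isobaric step: V₃/V₂ = T₃/T₂ = 257/108.9.
V₃/V₁ = (V₂/V₁)(V₃/V₂) = 17.5 × (257/108.9) = 41.3.

V₃/V₁ ≈ 41.3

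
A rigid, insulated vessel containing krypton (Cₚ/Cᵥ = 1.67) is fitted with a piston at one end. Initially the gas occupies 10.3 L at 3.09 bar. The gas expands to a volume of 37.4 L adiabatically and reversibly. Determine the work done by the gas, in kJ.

W ≈ 2.75 kJ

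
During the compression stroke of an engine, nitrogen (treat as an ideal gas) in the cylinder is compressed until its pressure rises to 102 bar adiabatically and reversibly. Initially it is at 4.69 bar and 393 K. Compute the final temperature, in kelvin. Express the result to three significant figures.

T₂ ≈ 947 K

Adiabatic: T₂/T₁ = (P₂/P₁)^((γ−1)/γ).
For a diatomic ideal gas γ = 7/5, so (γ−1)/γ = 2/7.
T₂ = 393 × (102/4.69)^(2/7) = 947.4 K.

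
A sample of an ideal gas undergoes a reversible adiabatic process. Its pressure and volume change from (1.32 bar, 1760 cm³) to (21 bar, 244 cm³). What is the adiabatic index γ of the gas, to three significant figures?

γ ≈ 1.40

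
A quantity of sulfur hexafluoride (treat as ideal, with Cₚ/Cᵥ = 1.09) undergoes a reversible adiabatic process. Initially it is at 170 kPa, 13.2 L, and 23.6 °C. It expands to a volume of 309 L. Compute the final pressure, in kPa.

P₂ ≈ 5.47 kPa

Since PV^γ is constant along a reversible adiabat, P₂ = P₁ (V₁/V₂)^γ.
P₂ = 170 × (13.2/309)^(1.09) = 5.468 kPa.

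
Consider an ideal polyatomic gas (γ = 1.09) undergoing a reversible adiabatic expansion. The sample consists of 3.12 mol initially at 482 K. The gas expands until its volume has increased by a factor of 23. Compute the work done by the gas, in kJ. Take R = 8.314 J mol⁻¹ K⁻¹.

Adiabatic: T₁V₁^(γ−1) = T₂V₂^(γ−1) ⇒ T₂ = T₁ (V₁/V₂)^(γ−1).
T₂ = 482 × (1/23)^(0.09) = 363.5 K.
Q = 0, so ΔU = W_on_gas = nCᵥΔT with Cᵥ = R/(γ−1) = 92.38 J/(mol·K).
ΔU = 3.12 × 92.38 × (363.5 − 482) = -34160 J.
Work done by the gas = −ΔU = 34160 J.

W ≈ 34.2 kJ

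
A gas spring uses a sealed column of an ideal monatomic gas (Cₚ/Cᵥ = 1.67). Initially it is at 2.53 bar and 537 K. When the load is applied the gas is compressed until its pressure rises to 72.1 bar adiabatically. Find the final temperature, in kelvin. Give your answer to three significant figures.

Along an adiabat T P^((1−γ)/γ) is constant, so T₂ = T₁ (P₂/P₁)^((γ−1)/γ).
T₂ = 537 × (72.1/2.53)^(0.401) = 2059 K.

T₂ ≈ 2060 K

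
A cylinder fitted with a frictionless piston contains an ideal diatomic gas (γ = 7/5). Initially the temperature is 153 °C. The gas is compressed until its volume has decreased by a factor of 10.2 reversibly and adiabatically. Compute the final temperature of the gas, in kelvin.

T₂ ≈ 1080 K

Adiabatic: T₁V₁^(γ−1) = T₂V₂^(γ−1) ⇒ T₂ = T₁ (V₁/V₂)^(γ−1).
T₁ = 153 °C = 426.1 K.
T₂ = 426.1 × 10.2^(2/5) = 1079 K.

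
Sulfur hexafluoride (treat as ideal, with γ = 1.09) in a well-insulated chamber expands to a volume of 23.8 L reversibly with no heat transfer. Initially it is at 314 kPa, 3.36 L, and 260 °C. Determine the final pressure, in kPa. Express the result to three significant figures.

P₂ ≈ 37.2 kPa

Since PV^γ is constant along a reversible adiabat, P₂ = P₁ (V₁/V₂)^γ.
P₂ = 314 × (3.36/23.8)^(1.09) = 37.17 kPa.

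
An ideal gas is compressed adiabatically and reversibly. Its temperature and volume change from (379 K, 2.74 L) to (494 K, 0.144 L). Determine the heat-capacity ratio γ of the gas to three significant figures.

TV^(γ−1) = const ⇒ γ − 1 = ln(T₂/T₁) / ln(V₁/V₂).
γ = 1 + ln(494/379) / ln(2.74/0.144) = 1.09.

γ ≈ 1.09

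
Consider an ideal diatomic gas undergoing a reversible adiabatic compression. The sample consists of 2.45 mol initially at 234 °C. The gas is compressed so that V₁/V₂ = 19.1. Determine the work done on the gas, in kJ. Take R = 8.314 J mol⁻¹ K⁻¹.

Adiabatic: T₁V₁^(γ−1) = T₂V₂^(γ−1) ⇒ T₂ = T₁ (V₁/V₂)^(γ−1).
γ = 7/5 for a diatomic ideal gas, so γ−1 = 2/5.
T₁ = 234 °C = 507.1 K.
T₂ = 507.1 × 19.1^(2/5) = 1650 K.
Q = 0, so ΔU = W_on_gas = nCᵥΔT with Cᵥ = R/(γ−1) = 20.79 J/(mol·K).
ΔU = 2.45 × 20.79 × (1650 − 507.1) = 58210 J.

W ≈ 58.2 kJ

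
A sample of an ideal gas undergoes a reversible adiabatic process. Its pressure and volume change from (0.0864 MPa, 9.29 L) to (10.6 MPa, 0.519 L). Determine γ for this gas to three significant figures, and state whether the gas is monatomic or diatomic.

γ ≈ 1.67; monatomic

PV^γ = const ⇒ γ = ln(P₂/P₁) / ln(V₁/V₂).
γ = ln(10.6/0.0864) / ln(9.29/0.519) = 1.667.
γ ≈ 1.67 is close to 5/3, so the gas is monatomic.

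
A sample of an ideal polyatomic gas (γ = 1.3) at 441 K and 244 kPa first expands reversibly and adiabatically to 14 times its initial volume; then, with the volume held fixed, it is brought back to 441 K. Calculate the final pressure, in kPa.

P₃ ≈ 17.4 kPa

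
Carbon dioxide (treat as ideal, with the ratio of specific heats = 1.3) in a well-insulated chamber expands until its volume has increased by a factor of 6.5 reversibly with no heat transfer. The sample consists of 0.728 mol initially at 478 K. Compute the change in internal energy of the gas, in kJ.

For a reversible adiabat TV^(γ−1) is constant, so T₂ = T₁ (V₁/V₂)^(γ−1).
T₂ = 478 × (1/6.5)^(0.3) = 272.6 K.
Q = 0, so ΔU = W_on_gas = nCᵥΔT with Cᵥ = R/(γ−1) = 27.71 J/(mol·K).
ΔU = 0.728 × 27.71 × (272.6 − 478) = -4144 J.

ΔU ≈ -4.14 kJ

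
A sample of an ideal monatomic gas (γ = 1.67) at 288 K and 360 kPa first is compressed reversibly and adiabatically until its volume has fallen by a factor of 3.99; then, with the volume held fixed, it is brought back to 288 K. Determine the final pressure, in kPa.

P₃ ≈ 1440 kPa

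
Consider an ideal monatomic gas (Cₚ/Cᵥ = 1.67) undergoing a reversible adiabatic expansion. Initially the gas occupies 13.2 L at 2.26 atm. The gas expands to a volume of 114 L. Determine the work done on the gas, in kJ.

W ≈ -3.45 kJ

P₂ = P₁(V₁/V₂)^γ = 2.26×(13.2/114)^(1.67) = 0.06172 atm.
For a reversible adiabat, W_by_gas = (P₁V₁ − P₂V₂)/(γ−1).
W_by = (229000×0.0132 − 6254×0.114) / (0.67) = 3447 J.
W_on_gas = −W_by = -3447 J.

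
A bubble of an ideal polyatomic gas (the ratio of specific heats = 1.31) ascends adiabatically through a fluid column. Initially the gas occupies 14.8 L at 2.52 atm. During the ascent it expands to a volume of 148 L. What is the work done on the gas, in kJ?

P₂ = P₁(V₁/V₂)^γ = 2.52×(14.8/148)^(1.31) = 0.1234 atm.
For a reversible adiabat, W_by_gas = (P₁V₁ − P₂V₂)/(γ−1).
W_by = (255300×0.0148 − 12510×0.148) / (0.31) = 6220 J.
W_on_gas = −W_by = -6220 J.

W ≈ -6.22 kJ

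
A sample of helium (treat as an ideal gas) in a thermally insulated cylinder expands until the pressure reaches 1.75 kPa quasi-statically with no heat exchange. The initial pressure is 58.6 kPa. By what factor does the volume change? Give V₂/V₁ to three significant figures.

V₂/V₁ ≈ 8.22

From PV^γ = const, V₂/V₁ = (P₁/P₂)^(1/γ).
For a monatomic ideal gas γ = 5/3.
V₂/V₁ = (58.6/1.75)^(3/5) = 8.221.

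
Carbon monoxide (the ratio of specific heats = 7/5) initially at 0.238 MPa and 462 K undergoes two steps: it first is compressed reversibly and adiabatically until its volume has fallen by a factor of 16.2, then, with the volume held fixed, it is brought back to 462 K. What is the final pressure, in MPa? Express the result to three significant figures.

P₃ ≈ 3.86 MPa

Adiabatic step (PV^γ = const): P₂ = 0.238×16.2^(7/5) = 11.75 MPa; T₂ = 462×16.2^(2/5) = 1407 K.
Isochoric: P₃ = P₂(T₃/T₂) = 11.75 × (462/1407) = 3.856 MPa.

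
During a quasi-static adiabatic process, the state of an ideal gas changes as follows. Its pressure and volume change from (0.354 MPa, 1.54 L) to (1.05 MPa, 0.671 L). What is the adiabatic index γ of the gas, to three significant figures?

PV^γ = const ⇒ γ = ln(P₂/P₁) / ln(V₁/V₂).
γ = ln(1.05/0.354) / ln(1.54/0.671) = 1.309.

γ ≈ 1.31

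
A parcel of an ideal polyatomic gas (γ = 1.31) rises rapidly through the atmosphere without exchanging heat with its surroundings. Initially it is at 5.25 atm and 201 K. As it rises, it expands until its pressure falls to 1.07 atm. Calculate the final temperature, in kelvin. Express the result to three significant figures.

T₂ ≈ 138 K

Along an adiabat T P^((1−γ)/γ) is constant, so T₂ = T₁ (P₂/P₁)^((γ−1)/γ).
T₂ = 201 × (1.07/5.25)^(0.237) = 138 K.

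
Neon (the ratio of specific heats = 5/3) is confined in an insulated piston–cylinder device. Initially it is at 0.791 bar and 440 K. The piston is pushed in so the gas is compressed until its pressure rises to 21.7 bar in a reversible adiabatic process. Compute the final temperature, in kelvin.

T₂ ≈ 1650 K

Adiabatic: T₂/T₁ = (P₂/P₁)^((γ−1)/γ).
T₂ = 440 × (21.7/0.791)^(2/5) = 1655 K.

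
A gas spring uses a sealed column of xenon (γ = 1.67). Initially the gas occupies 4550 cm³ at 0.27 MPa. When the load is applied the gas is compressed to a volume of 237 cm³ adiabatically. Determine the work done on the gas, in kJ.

W ≈ 11.4 kJ

P₂ = P₁(V₁/V₂)^γ = 0.27×(4550/237)^(1.67) = 37.53 MPa.
For a reversible adiabat, W_by_gas = (P₁V₁ − P₂V₂)/(γ−1).
W_by = (270000×0.00455 − 3.753×10^7×0.000237) / (0.67) = -11440 J.
W_on_gas = −W_by = 11440 J.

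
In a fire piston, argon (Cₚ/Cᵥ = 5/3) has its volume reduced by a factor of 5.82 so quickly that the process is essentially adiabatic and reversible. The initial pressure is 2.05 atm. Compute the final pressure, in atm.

P₂ ≈ 38.6 atm

Adiabatic: P₁V₁^γ = P₂V₂^γ ⇒ P₂ = P₁ (V₁/V₂)^γ.
P₂ = 2.05 × 5.82^(5/3) = 38.6 atm.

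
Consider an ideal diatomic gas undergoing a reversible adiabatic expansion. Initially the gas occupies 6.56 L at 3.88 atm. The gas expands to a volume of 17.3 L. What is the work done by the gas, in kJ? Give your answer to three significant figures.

γ = 7/5 for a diatomic ideal gas.
P₂ = P₁(V₁/V₂)^γ = 3.88×(6.56/17.3)^(7/5) = 0.9982 atm.
For a reversible adiabat, W_by_gas = (P₁V₁ − P₂V₂)/(γ−1).
W_by = (393100×0.00656 − 101100×0.0173) / (2/5) = 2073 J.

W ≈ 2.07 kJ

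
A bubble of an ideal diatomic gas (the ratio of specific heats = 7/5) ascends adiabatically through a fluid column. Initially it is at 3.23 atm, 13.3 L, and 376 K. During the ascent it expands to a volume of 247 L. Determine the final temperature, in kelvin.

T₂ ≈ 117 K

For a reversible adiabat TV^(γ−1) is constant, so T₂ = T₁ (V₁/V₂)^(γ−1).
T₂ = 376 × (13.3/247)^(2/5) = 116.9 K.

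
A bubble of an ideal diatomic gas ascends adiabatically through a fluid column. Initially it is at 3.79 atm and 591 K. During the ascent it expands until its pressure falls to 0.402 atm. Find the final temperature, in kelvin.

T₂ ≈ 311 K

Adiabatic: T₂/T₁ = (P₂/P₁)^((γ−1)/γ).
For a diatomic ideal gas γ = 7/5, so (γ−1)/γ = 2/7.
T₂ = 591 × (0.402/3.79)^(2/7) = 311.3 K.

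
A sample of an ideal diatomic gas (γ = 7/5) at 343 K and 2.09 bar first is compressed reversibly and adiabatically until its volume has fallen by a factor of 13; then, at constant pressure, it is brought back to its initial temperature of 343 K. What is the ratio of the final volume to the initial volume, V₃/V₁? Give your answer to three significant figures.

V₃/V₁ ≈ 0.0276

Adiabatic step: V₂/V₁ = 0.07692; T₂ = T₁·13^(2/5) = 956.9 K.
Isobaric step: V₃/V₂ = T₃/T₂ = 343/956.9.
V₃/V₁ = (V₂/V₁)(V₃/V₂) = 0.07692 × (343/956.9) = 0.02757.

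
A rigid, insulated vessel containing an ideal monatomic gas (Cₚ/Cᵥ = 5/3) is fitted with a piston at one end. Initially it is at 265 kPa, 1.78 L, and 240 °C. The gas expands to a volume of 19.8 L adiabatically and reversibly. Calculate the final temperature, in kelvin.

T₂ ≈ 103 K

For a reversible adiabat TV^(γ−1) is constant, so T₂ = T₁ (V₁/V₂)^(γ−1).
T₁ = 240 °C = 513.1 K.
T₂ = 513.1 × (1.78/19.8)^(2/3) = 103 K.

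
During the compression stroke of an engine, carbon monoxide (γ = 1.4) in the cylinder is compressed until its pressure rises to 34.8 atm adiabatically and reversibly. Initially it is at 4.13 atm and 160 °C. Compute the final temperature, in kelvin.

T₂ ≈ 796 K

Adiabatic: T₂/T₁ = (P₂/P₁)^((γ−1)/γ).
T₁ = 160 °C = 433.1 K.
T₂ = 433.1 × (34.8/4.13)^(0.286) = 796.3 K.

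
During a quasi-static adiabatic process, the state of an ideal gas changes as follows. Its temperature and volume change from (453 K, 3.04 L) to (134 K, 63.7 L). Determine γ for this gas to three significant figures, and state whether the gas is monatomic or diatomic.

TV^(γ−1) = const ⇒ γ − 1 = ln(T₂/T₁) / ln(V₁/V₂).
γ = 1 + ln(134/453) / ln(3.04/63.7) = 1.4.
γ ≈ 1.40 is close to 7/5, so the gas is diatomic.

γ ≈ 1.40; diatomic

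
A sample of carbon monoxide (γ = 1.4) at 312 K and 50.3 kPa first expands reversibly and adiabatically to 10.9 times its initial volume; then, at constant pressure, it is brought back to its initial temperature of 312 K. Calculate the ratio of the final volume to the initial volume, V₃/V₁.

V₃/V₁ ≈ 28.3

Adiabatic step: V₂/V₁ = 10.9; T₂ = T₁·(1/10.9)^(0.4) = 120 K.
Isobaric step: V₃/V₂ = T₃/T₂ = 312/120.
V₃/V₁ = (V₂/V₁)(V₃/V₂) = 10.9 × (312/120) = 28.34.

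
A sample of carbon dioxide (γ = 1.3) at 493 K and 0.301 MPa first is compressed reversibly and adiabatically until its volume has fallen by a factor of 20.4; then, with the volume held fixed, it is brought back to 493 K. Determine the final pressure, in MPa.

P₃ ≈ 6.14 MPa

Adiabatic step (PV^γ = const): P₂ = 0.301×20.4^(1.3) = 15.17 MPa; T₂ = 493×20.4^(0.3) = 1218 K.
Isochoric: P₃ = P₂(T₃/T₂) = 15.17 × (493/1218) = 6.14 MPa.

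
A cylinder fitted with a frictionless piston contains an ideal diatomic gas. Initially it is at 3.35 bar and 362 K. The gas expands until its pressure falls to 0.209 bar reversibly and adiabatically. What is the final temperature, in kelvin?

T₂ ≈ 164 K

Along an adiabat T P^((1−γ)/γ) is constant, so T₂ = T₁ (P₂/P₁)^((γ−1)/γ).
For a diatomic ideal gas γ = 7/5, so (γ−1)/γ = 2/7.
T₂ = 362 × (0.209/3.35)^(2/7) = 163.9 K.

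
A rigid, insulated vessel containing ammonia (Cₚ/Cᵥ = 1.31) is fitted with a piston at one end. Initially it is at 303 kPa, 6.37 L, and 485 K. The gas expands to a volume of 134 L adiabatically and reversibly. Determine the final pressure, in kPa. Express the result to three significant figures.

P₂ ≈ 5.60 kPa

Since PV^γ is constant along a reversible adiabat, P₂ = P₁ (V₁/V₂)^γ.
P₂ = 303 × (6.37/134)^(1.31) = 5.602 kPa.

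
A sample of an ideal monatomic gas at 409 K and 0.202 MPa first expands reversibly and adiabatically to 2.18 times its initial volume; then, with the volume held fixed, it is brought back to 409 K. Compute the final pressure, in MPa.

P₃ ≈ 0.0927 MPa

For a monatomic ideal gas γ = 5/3.
Adiabatic step (PV^γ = const): P₂ = 0.202×(1/2.18)^(5/3) = 0.05511 MPa; T₂ = 409×(1/2.18)^(2/3) = 243.3 K.
Isochoric: P₃ = P₂(T₃/T₂) = 0.05511 × (409/243.3) = 0.09266 MPa.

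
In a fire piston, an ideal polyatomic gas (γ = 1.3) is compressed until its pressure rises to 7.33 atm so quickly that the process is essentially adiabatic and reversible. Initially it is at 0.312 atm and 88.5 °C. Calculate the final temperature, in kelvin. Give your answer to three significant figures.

T₂ ≈ 749 K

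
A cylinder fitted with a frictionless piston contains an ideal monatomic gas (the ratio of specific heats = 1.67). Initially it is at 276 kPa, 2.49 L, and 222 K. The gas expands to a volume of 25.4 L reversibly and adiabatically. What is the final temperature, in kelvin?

Adiabatic: T₁V₁^(γ−1) = T₂V₂^(γ−1) ⇒ T₂ = T₁ (V₁/V₂)^(γ−1).
T₂ = 222 × (2.49/25.4)^(0.67) = 46.83 K.

T₂ ≈ 46.8 K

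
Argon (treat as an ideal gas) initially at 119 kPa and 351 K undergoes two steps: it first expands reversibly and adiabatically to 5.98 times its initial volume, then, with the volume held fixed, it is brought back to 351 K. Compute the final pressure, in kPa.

For a monatomic ideal gas γ = 5/3.
Adiabatic step (PV^γ = const): P₂ = 119×(1/5.98)^(5/3) = 6.04 kPa; T₂ = 351×(1/5.98)^(2/3) = 106.5 K.
Isochoric: P₃ = P₂(T₃/T₂) = 6.04 × (351/106.5) = 19.9 kPa.

P₃ ≈ 19.9 kPa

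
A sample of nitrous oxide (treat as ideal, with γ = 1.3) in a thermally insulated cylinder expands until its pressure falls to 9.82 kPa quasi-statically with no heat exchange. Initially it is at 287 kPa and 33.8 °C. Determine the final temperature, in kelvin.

T₂ ≈ 141 K

Along an adiabat T P^((1−γ)/γ) is constant, so T₂ = T₁ (P₂/P₁)^((γ−1)/γ).
T₁ = 33.8 °C = 306.9 K.
T₂ = 306.9 × (9.82/287)^(0.231) = 140.9 K.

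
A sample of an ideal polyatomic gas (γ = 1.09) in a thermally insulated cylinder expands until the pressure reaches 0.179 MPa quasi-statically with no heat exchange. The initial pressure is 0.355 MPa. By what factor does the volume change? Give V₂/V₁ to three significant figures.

From PV^γ = const, V₂/V₁ = (P₁/P₂)^(1/γ).
V₂/V₁ = (0.355/0.179)^(0.917) = 1.874.

V₂/V₁ ≈ 1.87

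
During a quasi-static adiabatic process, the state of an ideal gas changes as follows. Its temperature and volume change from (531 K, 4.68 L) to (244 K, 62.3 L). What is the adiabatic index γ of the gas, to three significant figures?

γ ≈ 1.30

TV^(γ−1) = const ⇒ γ − 1 = ln(T₂/T₁) / ln(V₁/V₂).
γ = 1 + ln(244/531) / ln(4.68/62.3) = 1.3.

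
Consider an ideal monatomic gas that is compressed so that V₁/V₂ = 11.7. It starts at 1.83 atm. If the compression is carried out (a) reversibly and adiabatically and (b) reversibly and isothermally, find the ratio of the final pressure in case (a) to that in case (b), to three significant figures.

For a monatomic ideal gas γ = 5/3.
Isothermal: P_b = P₁(V₁/V₂) = 1.83×11.7.
Adiabatic: P_a = P₁(V₁/V₂)^γ = 1.83×11.7^(5/3).
P_a/P_b = (V₁/V₂)^(γ−1) = 11.7^(2/3) = 5.154.

P_adiabatic / P_isothermal ≈ 5.15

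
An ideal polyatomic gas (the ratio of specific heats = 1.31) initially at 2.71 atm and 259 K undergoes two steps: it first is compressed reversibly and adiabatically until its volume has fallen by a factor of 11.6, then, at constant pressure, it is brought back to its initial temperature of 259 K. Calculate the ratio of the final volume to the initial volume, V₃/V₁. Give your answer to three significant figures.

Adiabatic step: V₂/V₁ = 0.08621; T₂ = T₁·11.6^(0.31) = 553.7 K.
Isobaric step: V₃/V₂ = T₃/T₂ = 259/553.7.
V₃/V₁ = (V₂/V₁)(V₃/V₂) = 0.08621 × (259/553.7) = 0.04032.

V₃/V₁ ≈ 0.0403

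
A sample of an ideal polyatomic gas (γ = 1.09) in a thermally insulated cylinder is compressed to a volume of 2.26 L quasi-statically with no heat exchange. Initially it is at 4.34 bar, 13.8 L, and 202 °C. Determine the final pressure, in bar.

Since PV^γ is constant along a reversible adiabat, P₂ = P₁ (V₁/V₂)^γ.
P₂ = 4.34 × (13.8/2.26)^(1.09) = 31.19 bar.

P₂ ≈ 31.2 bar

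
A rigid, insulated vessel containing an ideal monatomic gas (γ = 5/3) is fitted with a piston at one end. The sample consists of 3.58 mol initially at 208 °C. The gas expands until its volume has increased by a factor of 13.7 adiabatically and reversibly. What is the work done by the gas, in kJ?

For a reversible adiabat TV^(γ−1) is constant, so T₂ = T₁ (V₁/V₂)^(γ−1).
T₁ = 208 °C = 481.1 K.
T₂ = 481.1 × (1/13.7)^(2/3) = 84.04 K.
Q = 0, so ΔU = W_on_gas = nCᵥΔT with Cᵥ = R/(γ−1) = 12.47 J/(mol·K).
ΔU = 3.58 × 12.47 × (84.04 − 481.1) = -17730 J.
Work done by the gas = −ΔU = 17730 J.

W ≈ 17.7 kJ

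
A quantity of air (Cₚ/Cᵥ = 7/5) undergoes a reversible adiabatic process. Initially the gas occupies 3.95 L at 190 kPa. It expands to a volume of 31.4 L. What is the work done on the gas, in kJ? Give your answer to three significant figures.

W ≈ -1.06 kJ

P₂ = P₁(V₁/V₂)^γ = 190×(3.95/31.4)^(7/5) = 10.43 kPa.
For a reversible adiabat, W_by_gas = (P₁V₁ − P₂V₂)/(γ−1).
W_by = (190000×0.00395 − 10430×0.0314) / (2/5) = 1057 J.
W_on_gas = −W_by = -1057 J.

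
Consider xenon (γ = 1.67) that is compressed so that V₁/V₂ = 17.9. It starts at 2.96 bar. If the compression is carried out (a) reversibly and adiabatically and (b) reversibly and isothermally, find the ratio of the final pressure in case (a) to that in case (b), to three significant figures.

P_adiabatic / P_isothermal ≈ 6.91

Isothermal: P_b = P₁(V₁/V₂) = 2.96×17.9.
Adiabatic: P_a = P₁(V₁/V₂)^γ = 2.96×17.9^(1.67).
P_a/P_b = (V₁/V₂)^(γ−1) = 17.9^(0.67) = 6.909.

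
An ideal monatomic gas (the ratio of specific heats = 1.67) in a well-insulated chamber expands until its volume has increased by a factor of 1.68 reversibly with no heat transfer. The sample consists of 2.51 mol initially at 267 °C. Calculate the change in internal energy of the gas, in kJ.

ΔU ≈ -4.94 kJ

Adiabatic: T₁V₁^(γ−1) = T₂V₂^(γ−1) ⇒ T₂ = T₁ (V₁/V₂)^(γ−1).
T₁ = 267 °C = 540.1 K.
T₂ = 540.1 × (1/1.68)^(0.67) = 381.6 K.
Q = 0, so ΔU = W_on_gas = nCᵥΔT with Cᵥ = R/(γ−1) = 12.41 J/(mol·K).
ΔU = 2.51 × 12.41 × (381.6 − 540.1) = -4940 J.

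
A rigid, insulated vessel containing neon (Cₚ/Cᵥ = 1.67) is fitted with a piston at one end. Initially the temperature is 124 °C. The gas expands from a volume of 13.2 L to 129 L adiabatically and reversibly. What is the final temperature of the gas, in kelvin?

For a reversible adiabat TV^(γ−1) is constant, so T₂ = T₁ (V₁/V₂)^(γ−1).
T₁ = 124 °C = 397.1 K.
T₂ = 397.1 × (13.2/129)^(0.67) = 86.23 K.

T₂ ≈ 86.2 K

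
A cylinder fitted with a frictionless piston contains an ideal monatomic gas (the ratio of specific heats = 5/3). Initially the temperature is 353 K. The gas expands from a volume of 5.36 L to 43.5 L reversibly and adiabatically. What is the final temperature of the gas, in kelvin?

T₂ ≈ 87.4 K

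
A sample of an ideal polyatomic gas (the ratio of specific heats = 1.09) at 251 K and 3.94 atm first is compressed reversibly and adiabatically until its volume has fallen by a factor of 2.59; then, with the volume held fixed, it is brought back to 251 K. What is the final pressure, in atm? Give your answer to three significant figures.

P₃ ≈ 10.2 atm

Adiabatic step (PV^γ = const): P₂ = 3.94×2.59^(1.09) = 11.12 atm; T₂ = 251×2.59^(0.09) = 273.4 K.
Isochoric: P₃ = P₂(T₃/T₂) = 11.12 × (251/273.4) = 10.2 atm.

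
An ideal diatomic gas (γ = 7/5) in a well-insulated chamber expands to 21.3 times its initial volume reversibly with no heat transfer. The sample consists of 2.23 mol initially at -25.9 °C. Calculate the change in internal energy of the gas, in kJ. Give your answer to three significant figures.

ΔU ≈ -8.09 kJ

Adiabatic: T₁V₁^(γ−1) = T₂V₂^(γ−1) ⇒ T₂ = T₁ (V₁/V₂)^(γ−1).
T₁ = -25.9 °C = 247.2 K.
T₂ = 247.2 × (1/21.3)^(2/5) = 72.74 K.
Q = 0, so ΔU = W_on_gas = nCᵥΔT with Cᵥ = R/(γ−1) = 20.79 J/(mol·K).
ΔU = 2.23 × 20.79 × (72.74 − 247.2) = -8089 J.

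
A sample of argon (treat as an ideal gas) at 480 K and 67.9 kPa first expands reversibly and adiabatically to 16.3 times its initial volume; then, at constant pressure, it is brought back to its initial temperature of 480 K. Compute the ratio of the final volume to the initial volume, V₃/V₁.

V₃/V₁ ≈ 105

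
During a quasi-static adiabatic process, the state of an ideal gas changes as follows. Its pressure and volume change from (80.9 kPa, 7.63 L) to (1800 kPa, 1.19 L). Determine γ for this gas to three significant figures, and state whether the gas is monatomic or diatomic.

PV^γ = const ⇒ γ = ln(P₂/P₁) / ln(V₁/V₂).
γ = ln(1800/80.9) / ln(7.63/1.19) = 1.67.
γ ≈ 1.67 is close to 5/3, so the gas is monatomic.

γ ≈ 1.67; monatomic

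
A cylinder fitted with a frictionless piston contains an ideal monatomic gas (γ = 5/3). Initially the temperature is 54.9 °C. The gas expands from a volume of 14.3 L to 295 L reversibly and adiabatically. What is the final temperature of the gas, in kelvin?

T₂ ≈ 43.6 K

For a reversible adiabat TV^(γ−1) is constant, so T₂ = T₁ (V₁/V₂)^(γ−1).
T₁ = 54.9 °C = 328 K.
T₂ = 328 × (14.3/295)^(2/3) = 43.61 K.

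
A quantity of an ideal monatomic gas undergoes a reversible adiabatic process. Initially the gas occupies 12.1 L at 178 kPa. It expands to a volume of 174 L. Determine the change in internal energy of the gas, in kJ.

γ = 5/3 for a monatomic ideal gas.
P₂ = P₁(V₁/V₂)^γ = 178×(12.1/174)^(5/3) = 2.093 kPa.
For a reversible adiabat, W_by_gas = (P₁V₁ − P₂V₂)/(γ−1).
W_by = (178000×0.0121 − 2093×0.174) / (2/3) = 2684 J.
Q = 0 ⇒ ΔU = −W_by = -2684 J.

ΔU ≈ -2.68 kJ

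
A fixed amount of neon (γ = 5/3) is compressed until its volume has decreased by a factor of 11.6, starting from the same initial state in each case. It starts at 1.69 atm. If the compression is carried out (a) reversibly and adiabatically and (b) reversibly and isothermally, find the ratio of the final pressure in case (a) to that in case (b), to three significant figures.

Isothermal: P_b = P₁(V₁/V₂) = 1.69×11.6.
Adiabatic: P_a = P₁(V₁/V₂)^γ = 1.69×11.6^(5/3).
P_a/P_b = (V₁/V₂)^(γ−1) = 11.6^(2/3) = 5.124.

P_adiabatic / P_isothermal ≈ 5.12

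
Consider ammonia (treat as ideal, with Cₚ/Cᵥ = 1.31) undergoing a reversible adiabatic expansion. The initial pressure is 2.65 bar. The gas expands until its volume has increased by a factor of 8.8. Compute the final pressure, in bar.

P₂ ≈ 0.153 bar

Adiabatic: P₁V₁^γ = P₂V₂^γ ⇒ P₂ = P₁ (V₁/V₂)^γ.
P₂ = 2.65 × (1/8.8)^(1.31) = 0.1535 bar.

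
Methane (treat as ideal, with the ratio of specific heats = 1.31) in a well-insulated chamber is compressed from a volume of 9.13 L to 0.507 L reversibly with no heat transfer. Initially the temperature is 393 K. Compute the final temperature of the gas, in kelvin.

For a reversible adiabat TV^(γ−1) is constant, so T₂ = T₁ (V₁/V₂)^(γ−1).
T₂ = 393 × (9.13/0.507)^(0.31) = 962.9 K.

T₂ ≈ 963 K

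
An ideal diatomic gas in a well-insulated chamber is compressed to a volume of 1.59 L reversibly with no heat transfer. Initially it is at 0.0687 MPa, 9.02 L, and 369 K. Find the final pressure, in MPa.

P₂ ≈ 0.780 MPa

Adiabatic: P₁V₁^γ = P₂V₂^γ ⇒ P₂ = P₁ (V₁/V₂)^γ.
γ = 7/5 for a diatomic ideal gas.
P₂ = 0.0687 × (9.02/1.59)^(7/5) = 0.7804 MPa.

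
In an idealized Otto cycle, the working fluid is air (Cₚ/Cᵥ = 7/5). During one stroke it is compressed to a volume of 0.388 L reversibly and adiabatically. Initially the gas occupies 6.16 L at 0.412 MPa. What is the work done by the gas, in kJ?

W ≈ -12.8 kJ

P₂ = P₁(V₁/V₂)^γ = 0.412×(6.16/0.388)^(7/5) = 19.77 MPa.
For a reversible adiabat, W_by_gas = (P₁V₁ − P₂V₂)/(γ−1).
W_by = (412000×0.00616 − 1.977×10^7×0.000388) / (2/5) = -12830 J.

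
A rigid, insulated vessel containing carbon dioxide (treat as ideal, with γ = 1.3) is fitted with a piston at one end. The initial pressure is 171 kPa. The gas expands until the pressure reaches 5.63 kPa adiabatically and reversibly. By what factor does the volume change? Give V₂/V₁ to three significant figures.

V₂/V₁ ≈ 13.8

From PV^γ = const, V₂/V₁ = (P₁/P₂)^(1/γ).
V₂/V₁ = (171/5.63)^(0.769) = 13.82.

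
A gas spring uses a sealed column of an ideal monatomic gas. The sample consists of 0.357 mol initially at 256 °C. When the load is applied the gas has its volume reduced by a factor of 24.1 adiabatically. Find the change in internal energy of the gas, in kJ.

Adiabatic: T₁V₁^(γ−1) = T₂V₂^(γ−1) ⇒ T₂ = T₁ (V₁/V₂)^(γ−1).
γ = 5/3 for a monatomic ideal gas, so γ−1 = 2/3.
T₁ = 256 °C = 529.1 K.
T₂ = 529.1 × 24.1^(2/3) = 4415 K.
Q = 0, so ΔU = W_on_gas = nCᵥΔT with Cᵥ = R/(γ−1) = 12.47 J/(mol·K).
ΔU = 0.357 × 12.47 × (4415 − 529.1) = 17300 J.

ΔU ≈ 17.3 kJ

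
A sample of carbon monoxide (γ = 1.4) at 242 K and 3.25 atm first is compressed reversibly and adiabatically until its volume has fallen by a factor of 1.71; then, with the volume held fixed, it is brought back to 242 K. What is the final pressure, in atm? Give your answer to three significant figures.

Adiabatic step (PV^γ = const): P₂ = 3.25×1.71^(1.4) = 6.888 atm; T₂ = 242×1.71^(0.4) = 299.9 K.
Isochoric: P₃ = P₂(T₃/T₂) = 6.888 × (242/299.9) = 5.558 atm.

P₃ ≈ 5.56 atm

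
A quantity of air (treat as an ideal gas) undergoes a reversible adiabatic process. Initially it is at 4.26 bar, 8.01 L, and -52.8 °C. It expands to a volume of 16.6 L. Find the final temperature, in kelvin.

For a reversible adiabat TV^(γ−1) is constant, so T₂ = T₁ (V₁/V₂)^(γ−1).
γ = 7/5 for a diatomic ideal gas.
T₁ = -52.8 °C = 220.3 K.
T₂ = 220.3 × (8.01/16.6)^(2/5) = 164.6 K.

T₂ ≈ 165 K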